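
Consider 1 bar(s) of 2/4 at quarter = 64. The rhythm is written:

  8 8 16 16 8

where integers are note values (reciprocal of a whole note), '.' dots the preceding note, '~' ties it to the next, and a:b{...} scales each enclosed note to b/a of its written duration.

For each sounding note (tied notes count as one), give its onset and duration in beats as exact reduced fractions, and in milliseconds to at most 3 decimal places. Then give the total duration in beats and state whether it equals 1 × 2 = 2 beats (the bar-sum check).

1) 0.0ms=0b +468.75ms=1/2b
2) 468.75ms=1/2b +468.75ms=1/2b
3) 937.5ms=1b +234.375ms=1/4b
4) 1171.875ms=5/4b +234.375ms=1/4b
5) 1406.25ms=3/2b +468.75ms=1/2b
Σ=2b of 2 (64bpm 2/4) — PASS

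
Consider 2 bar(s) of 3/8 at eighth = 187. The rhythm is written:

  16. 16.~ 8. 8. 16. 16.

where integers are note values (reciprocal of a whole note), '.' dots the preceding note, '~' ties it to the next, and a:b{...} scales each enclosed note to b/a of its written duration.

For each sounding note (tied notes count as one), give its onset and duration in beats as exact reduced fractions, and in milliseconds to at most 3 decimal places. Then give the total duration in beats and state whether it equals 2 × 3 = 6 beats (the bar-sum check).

1) 0.0ms=0b +240.642ms=3/4b
2) 240.642ms=3/4b +721.925ms=9/4b
3) 962.567ms=3b +481.283ms=3/2b
4) 1443.85ms=9/2b +240.642ms=3/4b
5) 1684.492ms=21/4b +240.642ms=3/4b
Σ=6b of 6 (187bpm 3/8) — PASS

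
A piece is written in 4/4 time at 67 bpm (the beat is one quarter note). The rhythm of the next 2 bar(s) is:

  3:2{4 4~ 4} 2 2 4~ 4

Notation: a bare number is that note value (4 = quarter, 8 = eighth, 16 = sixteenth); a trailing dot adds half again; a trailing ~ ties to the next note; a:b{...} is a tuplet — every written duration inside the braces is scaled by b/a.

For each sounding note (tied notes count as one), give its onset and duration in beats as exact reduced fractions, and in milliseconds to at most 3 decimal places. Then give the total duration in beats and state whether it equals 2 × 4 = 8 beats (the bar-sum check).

1) 0.0ms=0b +597.015ms=2/3b
2) 597.015ms=2/3b +1194.03ms=4/3b
3) 1791.045ms=2b +1791.045ms=2b
4) 3582.09ms=4b +1791.045ms=2b
5) 5373.134ms=6b +1791.045ms=2b
Σ=8b of 8 (67bpm 4/4) — PASS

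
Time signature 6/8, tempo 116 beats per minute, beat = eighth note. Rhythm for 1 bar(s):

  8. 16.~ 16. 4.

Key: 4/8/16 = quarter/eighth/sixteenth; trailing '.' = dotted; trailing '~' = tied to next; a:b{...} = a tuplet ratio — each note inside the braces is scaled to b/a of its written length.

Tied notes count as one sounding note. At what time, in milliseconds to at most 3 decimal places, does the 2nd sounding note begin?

1. 0.0ms @ 0 + 775.862ms (3/2)
2. 775.862ms @ 3/2 + 775.862ms (3/2)
3. 1551.724ms @ 3 + 1551.724ms (3)

note 2 onset = 3/2b = 775.862ms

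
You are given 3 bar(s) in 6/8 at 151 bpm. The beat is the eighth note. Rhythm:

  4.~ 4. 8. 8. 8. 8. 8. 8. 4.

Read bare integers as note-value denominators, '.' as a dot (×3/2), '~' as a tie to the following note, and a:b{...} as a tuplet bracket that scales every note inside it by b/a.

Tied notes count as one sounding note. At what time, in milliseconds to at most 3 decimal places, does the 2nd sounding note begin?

1. 0.0ms @ 0 + 2384.106ms (6)
2. 2384.106ms @ 6 + 596.026ms (3/2)
3. 2980.132ms @ 15/2 + 596.026ms (3/2)
4. 3576.159ms @ 9 + 596.026ms (3/2)
5. 4172.185ms @ 21/2 + 596.026ms (3/2)
6. 4768.212ms @ 12 + 596.026ms (3/2)
7. 5364.238ms @ 27/2 + 596.026ms (3/2)
8. 5960.265ms @ 15 + 1192.053ms (3)

note 2 onset = 6b = 2384.106ms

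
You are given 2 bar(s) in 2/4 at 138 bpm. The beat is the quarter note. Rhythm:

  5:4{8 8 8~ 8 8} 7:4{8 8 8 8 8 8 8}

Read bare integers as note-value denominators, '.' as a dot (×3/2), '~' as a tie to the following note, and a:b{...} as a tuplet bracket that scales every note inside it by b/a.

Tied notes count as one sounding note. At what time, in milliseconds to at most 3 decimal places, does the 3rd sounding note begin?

1. 0.0ms @ 0 + 173.913ms (2/5)
2. 173.913ms @ 2/5 + 173.913ms (2/5)
3. 347.826ms @ 4/5 + 347.826ms (4/5)
4. 695.652ms @ 8/5 + 173.913ms (2/5)
5. 869.565ms @ 2 + 124.224ms (2/7)
6. 993.789ms @ 16/7 + 124.224ms (2/7)
7. 1118.012ms @ 18/7 + 124.224ms (2/7)
8. 1242.236ms @ 20/7 + 124.224ms (2/7)
9. 1366.46ms @ 22/7 + 124.224ms (2/7)
10. 1490.683ms @ 24/7 + 124.224ms (2/7)
11. 1614.907ms @ 26/7 + 124.224ms (2/7)

note 3 onset = 4/5b = 347.826ms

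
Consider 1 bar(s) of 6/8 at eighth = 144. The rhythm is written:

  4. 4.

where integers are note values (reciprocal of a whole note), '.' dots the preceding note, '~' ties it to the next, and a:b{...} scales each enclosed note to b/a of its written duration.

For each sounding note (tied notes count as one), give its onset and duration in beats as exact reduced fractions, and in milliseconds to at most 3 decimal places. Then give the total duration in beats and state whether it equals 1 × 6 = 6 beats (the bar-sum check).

1) 0.0ms=0b +1250.0ms=3b
2) 1250.0ms=3b +1250.0ms=3b
Σ=6b of 6 (144bpm 6/8) — PASS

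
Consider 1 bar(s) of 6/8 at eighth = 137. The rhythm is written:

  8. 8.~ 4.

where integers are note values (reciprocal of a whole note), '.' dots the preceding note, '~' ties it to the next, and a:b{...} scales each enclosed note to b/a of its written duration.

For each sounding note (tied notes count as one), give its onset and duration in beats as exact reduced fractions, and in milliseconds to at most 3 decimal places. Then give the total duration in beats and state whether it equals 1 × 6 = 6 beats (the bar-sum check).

1) 0.0ms=0b +656.934ms=3/2b
2) 656.934ms=3/2b +1970.803ms=9/2b
Σ=6b of 6 (137bpm 6/8) — PASS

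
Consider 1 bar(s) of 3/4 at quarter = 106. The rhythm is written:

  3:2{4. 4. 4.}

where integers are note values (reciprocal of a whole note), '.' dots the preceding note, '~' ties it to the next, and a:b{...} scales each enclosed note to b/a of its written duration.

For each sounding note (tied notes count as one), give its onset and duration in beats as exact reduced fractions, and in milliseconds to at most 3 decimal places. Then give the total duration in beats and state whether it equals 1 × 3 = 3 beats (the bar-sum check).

1) 0.0ms=0b +566.038ms=1b
2) 566.038ms=1b +566.038ms=1b
3) 1132.075ms=2b +566.038ms=1b
Σ=3b of 3 (106bpm 3/4) — PASS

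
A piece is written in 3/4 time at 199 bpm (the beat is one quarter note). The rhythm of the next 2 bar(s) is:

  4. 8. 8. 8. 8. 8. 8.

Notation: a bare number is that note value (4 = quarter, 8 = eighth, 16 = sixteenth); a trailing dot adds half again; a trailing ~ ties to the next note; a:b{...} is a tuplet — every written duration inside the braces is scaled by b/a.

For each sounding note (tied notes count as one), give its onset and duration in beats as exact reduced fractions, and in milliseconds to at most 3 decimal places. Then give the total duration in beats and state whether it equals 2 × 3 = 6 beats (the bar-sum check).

1) 0.0ms=0b +452.261ms=3/2b
2) 452.261ms=3/2b +226.131ms=3/4b
3) 678.392ms=9/4b +226.131ms=3/4b
4) 904.523ms=3b +226.131ms=3/4b
5) 1130.653ms=15/4b +226.131ms=3/4b
6) 1356.784ms=9/2b +226.131ms=3/4b
7) 1582.915ms=21/4b +226.131ms=3/4b
Σ=6b of 6 (199bpm 3/4) — PASS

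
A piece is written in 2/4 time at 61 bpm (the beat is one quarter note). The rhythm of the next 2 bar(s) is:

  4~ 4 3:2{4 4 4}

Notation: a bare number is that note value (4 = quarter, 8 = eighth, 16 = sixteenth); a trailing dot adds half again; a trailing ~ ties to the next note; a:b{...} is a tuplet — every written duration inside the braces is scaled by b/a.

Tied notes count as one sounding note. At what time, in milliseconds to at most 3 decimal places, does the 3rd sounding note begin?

1. 0.0ms @ 0 + 1967.213ms (2)
2. 1967.213ms @ 2 + 655.738ms (2/3)
3. 2622.951ms @ 8/3 + 655.738ms (2/3)
4. 3278.689ms @ 10/3 + 655.738ms (2/3)

note 3 onset = 8/3b = 2622.951ms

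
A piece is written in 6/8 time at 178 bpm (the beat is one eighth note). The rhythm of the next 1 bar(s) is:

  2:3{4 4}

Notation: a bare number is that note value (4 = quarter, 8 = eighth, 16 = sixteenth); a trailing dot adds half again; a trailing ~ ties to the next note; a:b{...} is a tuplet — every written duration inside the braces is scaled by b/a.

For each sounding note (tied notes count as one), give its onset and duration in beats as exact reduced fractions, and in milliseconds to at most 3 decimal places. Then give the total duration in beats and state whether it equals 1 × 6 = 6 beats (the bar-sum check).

1) 0.0ms=0b +1011.236ms=3b
2) 1011.236ms=3b +1011.236ms=3b
Σ=6b of 6 (178bpm 6/8) — PASS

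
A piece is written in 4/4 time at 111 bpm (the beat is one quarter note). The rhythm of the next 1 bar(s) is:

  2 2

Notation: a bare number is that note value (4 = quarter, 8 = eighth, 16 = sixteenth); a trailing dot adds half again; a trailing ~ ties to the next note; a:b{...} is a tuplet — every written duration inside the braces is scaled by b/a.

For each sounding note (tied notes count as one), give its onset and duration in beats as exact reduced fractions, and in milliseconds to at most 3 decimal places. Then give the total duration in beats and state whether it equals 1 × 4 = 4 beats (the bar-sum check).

1) 0.0ms=0b +1081.081ms=2b
2) 1081.081ms=2b +1081.081ms=2b
Σ=4b of 4 (111bpm 4/4) — PASS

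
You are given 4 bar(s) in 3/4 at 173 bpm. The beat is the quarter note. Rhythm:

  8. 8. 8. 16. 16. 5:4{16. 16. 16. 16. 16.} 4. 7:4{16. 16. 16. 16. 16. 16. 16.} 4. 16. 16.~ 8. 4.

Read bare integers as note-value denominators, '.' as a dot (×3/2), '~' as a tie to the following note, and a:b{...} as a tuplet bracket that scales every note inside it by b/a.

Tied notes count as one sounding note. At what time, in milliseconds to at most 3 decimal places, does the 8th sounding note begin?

1. 0.0ms @ 0 + 260.116ms (3/4)
2. 260.116ms @ 3/4 + 260.116ms (3/4)
3. 520.231ms @ 3/2 + 260.116ms (3/4)
4. 780.347ms @ 9/4 + 130.058ms (3/8)
5. 910.405ms @ 21/8 + 130.058ms (3/8)
6. 1040.462ms @ 3 + 104.046ms (3/10)
7. 1144.509ms @ 33/10 + 104.046ms (3/10)
8. 1248.555ms @ 18/5 + 104.046ms (3/10)
9. 1352.601ms @ 39/10 + 104.046ms (3/10)
10. 1456.647ms @ 21/5 + 104.046ms (3/10)
11. 1560.694ms @ 9/2 + 520.231ms (3/2)
12. 2080.925ms @ 6 + 74.319ms (3/14)
13. 2155.244ms @ 87/14 + 74.319ms (3/14)
14. 2229.562ms @ 45/7 + 74.319ms (3/14)
15. 2303.881ms @ 93/14 + 74.319ms (3/14)
16. 2378.2ms @ 48/7 + 74.319ms (3/14)
17. 2452.519ms @ 99/14 + 74.319ms (3/14)
18. 2526.837ms @ 51/7 + 74.319ms (3/14)
19. 2601.156ms @ 15/2 + 520.231ms (3/2)
20. 3121.387ms @ 9 + 130.058ms (3/8)
21. 3251.445ms @ 75/8 + 390.173ms (9/8)
22. 3641.618ms @ 21/2 + 520.231ms (3/2)

note 8 onset = 18/5b = 1248.555ms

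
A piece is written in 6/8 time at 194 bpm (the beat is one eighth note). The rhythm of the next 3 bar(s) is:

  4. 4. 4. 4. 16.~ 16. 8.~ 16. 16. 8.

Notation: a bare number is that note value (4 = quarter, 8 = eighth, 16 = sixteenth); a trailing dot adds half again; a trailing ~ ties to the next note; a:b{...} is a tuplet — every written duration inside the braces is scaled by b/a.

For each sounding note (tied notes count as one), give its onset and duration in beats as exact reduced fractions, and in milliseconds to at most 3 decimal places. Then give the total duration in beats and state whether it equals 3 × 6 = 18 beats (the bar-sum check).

1) 0.0ms=0b +927.835ms=3b
2) 927.835ms=3b +927.835ms=3b
3) 1855.67ms=6b +927.835ms=3b
4) 2783.505ms=9b +927.835ms=3b
5) 3711.34ms=12b +463.918ms=3/2b
6) 4175.258ms=27/2b +695.876ms=9/4b
7) 4871.134ms=63/4b +231.959ms=3/4b
8) 5103.093ms=33/2b +463.918ms=3/2b
Σ=18b of 18 (194bpm 6/8) — PASS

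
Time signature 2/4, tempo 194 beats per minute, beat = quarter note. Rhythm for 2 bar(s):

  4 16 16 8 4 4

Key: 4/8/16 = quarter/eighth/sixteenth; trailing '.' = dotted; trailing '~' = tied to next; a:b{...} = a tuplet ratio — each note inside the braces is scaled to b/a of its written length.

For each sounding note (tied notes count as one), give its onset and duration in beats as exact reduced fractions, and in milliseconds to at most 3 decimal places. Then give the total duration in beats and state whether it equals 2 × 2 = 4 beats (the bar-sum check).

1) 0.0ms=0b +309.278ms=1b
2) 309.278ms=1b +77.32ms=1/4b
3) 386.598ms=5/4b +77.32ms=1/4b
4) 463.918ms=3/2b +154.639ms=1/2b
5) 618.557ms=2b +309.278ms=1b
6) 927.835ms=3b +309.278ms=1b
Σ=4b of 4 (194bpm 2/4) — PASS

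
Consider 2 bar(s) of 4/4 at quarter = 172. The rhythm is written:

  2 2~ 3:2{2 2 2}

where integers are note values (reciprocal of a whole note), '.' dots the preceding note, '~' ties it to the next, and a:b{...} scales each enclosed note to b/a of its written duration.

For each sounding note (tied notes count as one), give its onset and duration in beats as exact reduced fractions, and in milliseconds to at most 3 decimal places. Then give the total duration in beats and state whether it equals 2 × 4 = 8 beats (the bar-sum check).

1) 0.0ms=0b +697.674ms=2b
2) 697.674ms=2b +1162.791ms=10/3b
3) 1860.465ms=16/3b +465.116ms=4/3b
4) 2325.581ms=20/3b +465.116ms=4/3b
Σ=8b of 8 (172bpm 4/4) — PASS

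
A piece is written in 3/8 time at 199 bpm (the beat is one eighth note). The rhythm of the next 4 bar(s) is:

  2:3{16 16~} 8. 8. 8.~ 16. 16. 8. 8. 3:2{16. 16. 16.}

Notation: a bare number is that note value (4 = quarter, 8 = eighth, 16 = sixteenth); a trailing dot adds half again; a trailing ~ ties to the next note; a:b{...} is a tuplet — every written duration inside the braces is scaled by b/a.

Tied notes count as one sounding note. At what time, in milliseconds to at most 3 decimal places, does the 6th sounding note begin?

1. 0.0ms @ 0 + 226.131ms (3/4)
2. 226.131ms @ 3/4 + 678.392ms (9/4)
3. 904.523ms @ 3 + 452.261ms (3/2)
4. 1356.784ms @ 9/2 + 678.392ms (9/4)
5. 2035.176ms @ 27/4 + 226.131ms (3/4)
6. 2261.307ms @ 15/2 + 452.261ms (3/2)
7. 2713.568ms @ 9 + 452.261ms (3/2)
8. 3165.829ms @ 21/2 + 150.754ms (1/2)
9. 3316.583ms @ 11 + 150.754ms (1/2)
10. 3467.337ms @ 23/2 + 150.754ms (1/2)

note 6 onset = 15/2b = 2261.307ms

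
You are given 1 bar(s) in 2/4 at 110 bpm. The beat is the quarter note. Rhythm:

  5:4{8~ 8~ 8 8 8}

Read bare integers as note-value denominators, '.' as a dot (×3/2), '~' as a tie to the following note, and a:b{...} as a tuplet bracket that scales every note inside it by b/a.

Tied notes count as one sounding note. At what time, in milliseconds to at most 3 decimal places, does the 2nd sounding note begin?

note 2 onset = 6/5b = 654.545ms

1. 0.0ms @ 0 + 654.545ms (6/5)
2. 654.545ms @ 6/5 + 218.182ms (2/5)
3. 872.727ms @ 8/5 + 218.182ms (2/5)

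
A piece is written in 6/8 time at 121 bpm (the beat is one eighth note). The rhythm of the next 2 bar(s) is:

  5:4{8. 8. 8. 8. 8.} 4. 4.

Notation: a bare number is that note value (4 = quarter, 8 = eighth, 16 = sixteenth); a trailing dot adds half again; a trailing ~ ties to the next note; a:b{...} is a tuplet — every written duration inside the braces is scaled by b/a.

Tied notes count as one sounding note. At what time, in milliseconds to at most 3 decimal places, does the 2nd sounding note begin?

note 2 onset = 6/5b = 595.041ms

1. 0.0ms @ 0 + 595.041ms (6/5)
2. 595.041ms @ 6/5 + 595.041ms (6/5)
3. 1190.083ms @ 12/5 + 595.041ms (6/5)
4. 1785.124ms @ 18/5 + 595.041ms (6/5)
5. 2380.165ms @ 24/5 + 595.041ms (6/5)
6. 2975.207ms @ 6 + 1487.603ms (3)
7. 4462.81ms @ 9 + 1487.603ms (3)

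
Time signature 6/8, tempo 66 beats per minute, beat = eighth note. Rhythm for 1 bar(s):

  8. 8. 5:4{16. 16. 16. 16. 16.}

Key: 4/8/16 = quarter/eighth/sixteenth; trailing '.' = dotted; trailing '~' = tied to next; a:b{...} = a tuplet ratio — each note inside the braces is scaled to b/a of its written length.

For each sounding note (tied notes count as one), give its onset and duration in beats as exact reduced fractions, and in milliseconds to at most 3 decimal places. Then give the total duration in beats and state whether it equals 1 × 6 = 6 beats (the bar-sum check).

1) 0.0ms=0b +1363.636ms=3/2b
2) 1363.636ms=3/2b +1363.636ms=3/2b
3) 2727.273ms=3b +545.455ms=3/5b
4) 3272.727ms=18/5b +545.455ms=3/5b
5) 3818.182ms=21/5b +545.455ms=3/5b
6) 4363.636ms=24/5b +545.455ms=3/5b
7) 4909.091ms=27/5b +545.455ms=3/5b
Σ=6b of 6 (66bpm 6/8) — PASS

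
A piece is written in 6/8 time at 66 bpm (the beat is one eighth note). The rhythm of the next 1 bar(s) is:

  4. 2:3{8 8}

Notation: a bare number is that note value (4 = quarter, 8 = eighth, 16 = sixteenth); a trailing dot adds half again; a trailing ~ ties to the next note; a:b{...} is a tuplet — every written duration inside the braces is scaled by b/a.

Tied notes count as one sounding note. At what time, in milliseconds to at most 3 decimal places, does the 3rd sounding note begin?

1. 0.0ms @ 0 + 2727.273ms (3)
2. 2727.273ms @ 3 + 1363.636ms (3/2)
3. 4090.909ms @ 9/2 + 1363.636ms (3/2)

note 3 onset = 9/2b = 4090.909ms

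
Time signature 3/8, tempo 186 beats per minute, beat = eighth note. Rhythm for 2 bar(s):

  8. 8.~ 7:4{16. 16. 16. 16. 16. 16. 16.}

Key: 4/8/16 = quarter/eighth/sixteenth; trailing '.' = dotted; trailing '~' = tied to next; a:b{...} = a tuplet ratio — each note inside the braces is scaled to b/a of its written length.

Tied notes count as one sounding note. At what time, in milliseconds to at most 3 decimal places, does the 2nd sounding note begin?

1. 0.0ms @ 0 + 483.871ms (3/2)
2. 483.871ms @ 3/2 + 622.12ms (27/14)
3. 1105.991ms @ 24/7 + 138.249ms (3/7)
4. 1244.24ms @ 27/7 + 138.249ms (3/7)
5. 1382.488ms @ 30/7 + 138.249ms (3/7)
6. 1520.737ms @ 33/7 + 138.249ms (3/7)
7. 1658.986ms @ 36/7 + 138.249ms (3/7)
8. 1797.235ms @ 39/7 + 138.249ms (3/7)

note 2 onset = 3/2b = 483.871ms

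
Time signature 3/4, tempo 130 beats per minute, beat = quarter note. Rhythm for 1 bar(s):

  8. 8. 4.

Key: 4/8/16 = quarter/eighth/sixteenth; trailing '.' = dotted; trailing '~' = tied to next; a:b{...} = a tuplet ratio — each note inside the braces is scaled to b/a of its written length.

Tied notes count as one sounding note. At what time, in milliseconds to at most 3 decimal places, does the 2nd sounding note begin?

note 2 onset = 3/4b = 346.154ms

1. 0.0ms @ 0 + 346.154ms (3/4)
2. 346.154ms @ 3/4 + 346.154ms (3/4)
3. 692.308ms @ 3/2 + 692.308ms (3/2)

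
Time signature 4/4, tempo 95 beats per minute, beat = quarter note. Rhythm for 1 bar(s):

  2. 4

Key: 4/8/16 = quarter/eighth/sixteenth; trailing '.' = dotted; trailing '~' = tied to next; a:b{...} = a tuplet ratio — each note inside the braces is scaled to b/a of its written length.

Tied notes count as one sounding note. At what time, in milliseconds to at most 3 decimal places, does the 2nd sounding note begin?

note 2 onset = 3b = 1894.737ms

1. 0.0ms @ 0 + 1894.737ms (3)
2. 1894.737ms @ 3 + 631.579ms (1)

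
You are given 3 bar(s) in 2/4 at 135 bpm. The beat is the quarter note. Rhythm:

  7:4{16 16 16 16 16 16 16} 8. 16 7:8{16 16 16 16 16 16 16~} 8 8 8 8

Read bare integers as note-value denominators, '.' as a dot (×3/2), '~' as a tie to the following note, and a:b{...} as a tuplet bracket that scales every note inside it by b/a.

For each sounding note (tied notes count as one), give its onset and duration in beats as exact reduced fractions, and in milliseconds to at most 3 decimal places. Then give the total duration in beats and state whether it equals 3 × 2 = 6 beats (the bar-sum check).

1) 0.0ms=0b +63.492ms=1/7b
2) 63.492ms=1/7b +63.492ms=1/7b
3) 126.984ms=2/7b +63.492ms=1/7b
4) 190.476ms=3/7b +63.492ms=1/7b
5) 253.968ms=4/7b +63.492ms=1/7b
6) 317.46ms=5/7b +63.492ms=1/7b
7) 380.952ms=6/7b +63.492ms=1/7b
8) 444.444ms=1b +333.333ms=3/4b
9) 777.778ms=7/4b +111.111ms=1/4b
10) 888.889ms=2b +126.984ms=2/7b
11) 1015.873ms=16/7b +126.984ms=2/7b
12) 1142.857ms=18/7b +126.984ms=2/7b
13) 1269.841ms=20/7b +126.984ms=2/7b
14) 1396.825ms=22/7b +126.984ms=2/7b
15) 1523.81ms=24/7b +126.984ms=2/7b
16) 1650.794ms=26/7b +349.206ms=11/14b
17) 2000.0ms=9/2b +222.222ms=1/2b
18) 2222.222ms=5b +222.222ms=1/2b
19) 2444.444ms=11/2b +222.222ms=1/2b
Σ=6b of 6 (135bpm 2/4) — PASS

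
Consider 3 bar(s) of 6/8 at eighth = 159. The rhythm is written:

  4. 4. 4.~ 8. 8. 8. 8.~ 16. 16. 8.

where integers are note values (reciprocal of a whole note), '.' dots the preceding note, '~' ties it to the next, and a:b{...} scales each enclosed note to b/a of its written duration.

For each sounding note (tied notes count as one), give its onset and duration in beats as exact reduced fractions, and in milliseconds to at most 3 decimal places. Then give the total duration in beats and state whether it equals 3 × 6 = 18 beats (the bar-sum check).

1) 0.0ms=0b +1132.075ms=3b
2) 1132.075ms=3b +1132.075ms=3b
3) 2264.151ms=6b +1698.113ms=9/2b
4) 3962.264ms=21/2b +566.038ms=3/2b
5) 4528.302ms=12b +566.038ms=3/2b
6) 5094.34ms=27/2b +849.057ms=9/4b
7) 5943.396ms=63/4b +283.019ms=3/4b
8) 6226.415ms=33/2b +566.038ms=3/2b
Σ=18b of 18 (159bpm 6/8) — PASS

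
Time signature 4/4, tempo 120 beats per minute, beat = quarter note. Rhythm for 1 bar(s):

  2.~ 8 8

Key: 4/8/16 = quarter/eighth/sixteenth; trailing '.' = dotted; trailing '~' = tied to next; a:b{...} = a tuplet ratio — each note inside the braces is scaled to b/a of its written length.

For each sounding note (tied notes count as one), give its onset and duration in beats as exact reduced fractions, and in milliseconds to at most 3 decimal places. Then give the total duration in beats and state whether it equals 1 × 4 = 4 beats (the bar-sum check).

1) 0.0ms=0b +1750.0ms=7/2b
2) 1750.0ms=7/2b +250.0ms=1/2b
Σ=4b of 4 (120bpm 4/4) — PASS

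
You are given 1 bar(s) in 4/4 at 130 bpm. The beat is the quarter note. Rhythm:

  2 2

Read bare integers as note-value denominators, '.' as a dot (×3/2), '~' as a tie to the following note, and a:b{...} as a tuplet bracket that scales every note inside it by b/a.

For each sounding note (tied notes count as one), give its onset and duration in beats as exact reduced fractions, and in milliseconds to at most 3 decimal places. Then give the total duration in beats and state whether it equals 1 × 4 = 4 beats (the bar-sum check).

1) 0.0ms=0b +923.077ms=2b
2) 923.077ms=2b +923.077ms=2b
Σ=4b of 4 (130bpm 4/4) — PASS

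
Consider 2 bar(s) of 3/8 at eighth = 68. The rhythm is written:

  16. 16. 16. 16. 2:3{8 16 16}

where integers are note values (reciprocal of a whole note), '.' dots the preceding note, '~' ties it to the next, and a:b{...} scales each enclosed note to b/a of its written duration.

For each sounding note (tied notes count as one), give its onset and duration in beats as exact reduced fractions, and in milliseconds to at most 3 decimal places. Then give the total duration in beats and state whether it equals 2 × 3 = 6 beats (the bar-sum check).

1) 0.0ms=0b +661.765ms=3/4b
2) 661.765ms=3/4b +661.765ms=3/4b
3) 1323.529ms=3/2b +661.765ms=3/4b
4) 1985.294ms=9/4b +661.765ms=3/4b
5) 2647.059ms=3b +1323.529ms=3/2b
6) 3970.588ms=9/2b +661.765ms=3/4b
7) 4632.353ms=21/4b +661.765ms=3/4b
Σ=6b of 6 (68bpm 3/8) — PASS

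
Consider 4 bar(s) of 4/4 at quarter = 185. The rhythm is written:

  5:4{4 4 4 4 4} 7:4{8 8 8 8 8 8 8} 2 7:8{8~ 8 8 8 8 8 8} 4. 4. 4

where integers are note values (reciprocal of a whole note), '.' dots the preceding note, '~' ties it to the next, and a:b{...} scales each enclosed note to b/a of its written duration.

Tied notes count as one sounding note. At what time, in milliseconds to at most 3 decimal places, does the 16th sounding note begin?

note 16 onset = 68/7b = 3150.579ms

1. 0.0ms @ 0 + 259.459ms (4/5)
2. 259.459ms @ 4/5 + 259.459ms (4/5)
3. 518.919ms @ 8/5 + 259.459ms (4/5)
4. 778.378ms @ 12/5 + 259.459ms (4/5)
5. 1037.838ms @ 16/5 + 259.459ms (4/5)
6. 1297.297ms @ 4 + 92.664ms (2/7)
7. 1389.961ms @ 30/7 + 92.664ms (2/7)
8. 1482.625ms @ 32/7 + 92.664ms (2/7)
9. 1575.29ms @ 34/7 + 92.664ms (2/7)
10. 1667.954ms @ 36/7 + 92.664ms (2/7)
11. 1760.618ms @ 38/7 + 92.664ms (2/7)
12. 1853.282ms @ 40/7 + 92.664ms (2/7)
13. 1945.946ms @ 6 + 648.649ms (2)
14. 2594.595ms @ 8 + 370.656ms (8/7)
15. 2965.251ms @ 64/7 + 185.328ms (4/7)
16. 3150.579ms @ 68/7 + 185.328ms (4/7)
17. 3335.907ms @ 72/7 + 185.328ms (4/7)
18. 3521.236ms @ 76/7 + 185.328ms (4/7)
19. 3706.564ms @ 80/7 + 185.328ms (4/7)
20. 3891.892ms @ 12 + 486.486ms (3/2)
21. 4378.378ms @ 27/2 + 486.486ms (3/2)
22. 4864.865ms @ 15 + 324.324ms (1)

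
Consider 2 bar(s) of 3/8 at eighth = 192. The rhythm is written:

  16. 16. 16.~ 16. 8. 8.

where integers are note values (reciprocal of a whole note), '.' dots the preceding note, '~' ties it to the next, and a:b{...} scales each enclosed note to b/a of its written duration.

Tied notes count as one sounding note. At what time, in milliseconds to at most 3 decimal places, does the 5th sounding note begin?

note 5 onset = 9/2b = 1406.25ms

1. 0.0ms @ 0 + 234.375ms (3/4)
2. 234.375ms @ 3/4 + 234.375ms (3/4)
3. 468.75ms @ 3/2 + 468.75ms (3/2)
4. 937.5ms @ 3 + 468.75ms (3/2)
5. 1406.25ms @ 9/2 + 468.75ms (3/2)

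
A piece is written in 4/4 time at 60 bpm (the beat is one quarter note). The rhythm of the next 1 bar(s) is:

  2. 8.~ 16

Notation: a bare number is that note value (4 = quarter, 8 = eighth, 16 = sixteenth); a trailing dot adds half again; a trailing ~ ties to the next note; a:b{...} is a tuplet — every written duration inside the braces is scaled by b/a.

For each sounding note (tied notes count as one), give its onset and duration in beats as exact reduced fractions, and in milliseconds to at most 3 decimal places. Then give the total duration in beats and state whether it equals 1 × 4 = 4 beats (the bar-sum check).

1) 0.0ms=0b +3000.0ms=3b
2) 3000.0ms=3b +1000.0ms=1b
Σ=4b of 4 (60bpm 4/4) — PASS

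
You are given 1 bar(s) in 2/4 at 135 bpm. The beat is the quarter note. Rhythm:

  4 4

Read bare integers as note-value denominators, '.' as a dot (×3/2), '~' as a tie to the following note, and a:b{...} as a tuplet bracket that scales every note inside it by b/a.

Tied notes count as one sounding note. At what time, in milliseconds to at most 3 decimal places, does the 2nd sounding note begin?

1. 0.0ms @ 0 + 444.444ms (1)
2. 444.444ms @ 1 + 444.444ms (1)

note 2 onset = 1b = 444.444ms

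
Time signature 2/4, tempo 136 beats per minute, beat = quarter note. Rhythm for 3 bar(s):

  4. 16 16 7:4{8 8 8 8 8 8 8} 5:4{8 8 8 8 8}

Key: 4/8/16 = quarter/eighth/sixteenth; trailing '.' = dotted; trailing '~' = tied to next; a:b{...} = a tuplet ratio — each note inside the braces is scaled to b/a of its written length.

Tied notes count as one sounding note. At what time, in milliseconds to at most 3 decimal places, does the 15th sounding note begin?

1. 0.0ms @ 0 + 661.765ms (3/2)
2. 661.765ms @ 3/2 + 110.294ms (1/4)
3. 772.059ms @ 7/4 + 110.294ms (1/4)
4. 882.353ms @ 2 + 126.05ms (2/7)
5. 1008.403ms @ 16/7 + 126.05ms (2/7)
6. 1134.454ms @ 18/7 + 126.05ms (2/7)
7. 1260.504ms @ 20/7 + 126.05ms (2/7)
8. 1386.555ms @ 22/7 + 126.05ms (2/7)
9. 1512.605ms @ 24/7 + 126.05ms (2/7)
10. 1638.655ms @ 26/7 + 126.05ms (2/7)
11. 1764.706ms @ 4 + 176.471ms (2/5)
12. 1941.176ms @ 22/5 + 176.471ms (2/5)
13. 2117.647ms @ 24/5 + 176.471ms (2/5)
14. 2294.118ms @ 26/5 + 176.471ms (2/5)
15. 2470.588ms @ 28/5 + 176.471ms (2/5)

note 15 onset = 28/5b = 2470.588ms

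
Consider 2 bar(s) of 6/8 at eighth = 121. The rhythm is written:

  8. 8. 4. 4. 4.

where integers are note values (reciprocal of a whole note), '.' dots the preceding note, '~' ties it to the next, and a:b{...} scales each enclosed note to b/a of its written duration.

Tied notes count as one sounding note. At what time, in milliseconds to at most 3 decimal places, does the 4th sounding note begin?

1. 0.0ms @ 0 + 743.802ms (3/2)
2. 743.802ms @ 3/2 + 743.802ms (3/2)
3. 1487.603ms @ 3 + 1487.603ms (3)
4. 2975.207ms @ 6 + 1487.603ms (3)
5. 4462.81ms @ 9 + 1487.603ms (3)

note 4 onset = 6b = 2975.207ms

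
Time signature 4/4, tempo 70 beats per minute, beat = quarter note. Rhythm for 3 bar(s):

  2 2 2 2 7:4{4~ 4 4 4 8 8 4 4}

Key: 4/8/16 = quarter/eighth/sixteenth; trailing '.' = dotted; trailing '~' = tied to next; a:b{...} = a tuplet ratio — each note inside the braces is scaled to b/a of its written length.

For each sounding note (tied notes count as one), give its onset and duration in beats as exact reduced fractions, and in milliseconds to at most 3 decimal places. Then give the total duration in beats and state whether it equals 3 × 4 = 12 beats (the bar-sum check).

1) 0.0ms=0b +1714.286ms=2b
2) 1714.286ms=2b +1714.286ms=2b
3) 3428.571ms=4b +1714.286ms=2b
4) 5142.857ms=6b +1714.286ms=2b
5) 6857.143ms=8b +979.592ms=8/7b
6) 7836.735ms=64/7b +489.796ms=4/7b
7) 8326.531ms=68/7b +489.796ms=4/7b
8) 8816.327ms=72/7b +244.898ms=2/7b
9) 9061.224ms=74/7b +244.898ms=2/7b
10) 9306.122ms=76/7b +489.796ms=4/7b
11) 9795.918ms=80/7b +489.796ms=4/7b
Σ=12b of 12 (70bpm 4/4) — PASS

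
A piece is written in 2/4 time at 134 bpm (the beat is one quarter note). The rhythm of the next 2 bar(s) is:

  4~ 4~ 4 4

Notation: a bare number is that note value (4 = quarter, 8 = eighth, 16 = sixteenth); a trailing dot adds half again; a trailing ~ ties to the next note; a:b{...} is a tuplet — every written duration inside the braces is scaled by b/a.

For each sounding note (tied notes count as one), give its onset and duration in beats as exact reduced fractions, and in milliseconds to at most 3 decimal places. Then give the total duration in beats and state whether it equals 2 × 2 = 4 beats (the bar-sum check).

1) 0.0ms=0b +1343.284ms=3b
2) 1343.284ms=3b +447.761ms=1b
Σ=4b of 4 (134bpm 2/4) — PASS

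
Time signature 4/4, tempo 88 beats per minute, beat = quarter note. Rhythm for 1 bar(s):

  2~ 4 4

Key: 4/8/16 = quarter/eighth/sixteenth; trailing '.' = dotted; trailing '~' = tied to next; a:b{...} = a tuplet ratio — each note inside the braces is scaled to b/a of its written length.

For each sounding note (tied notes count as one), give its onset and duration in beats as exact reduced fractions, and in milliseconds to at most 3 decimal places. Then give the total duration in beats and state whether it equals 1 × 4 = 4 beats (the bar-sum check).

1) 0.0ms=0b +2045.455ms=3b
2) 2045.455ms=3b +681.818ms=1b
Σ=4b of 4 (88bpm 4/4) — PASS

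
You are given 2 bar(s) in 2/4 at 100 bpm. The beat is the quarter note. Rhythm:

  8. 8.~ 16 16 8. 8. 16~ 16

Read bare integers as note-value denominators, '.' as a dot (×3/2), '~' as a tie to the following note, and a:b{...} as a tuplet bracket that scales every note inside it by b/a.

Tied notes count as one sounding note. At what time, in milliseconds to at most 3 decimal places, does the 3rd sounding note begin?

note 3 onset = 7/4b = 1050.0ms

1. 0.0ms @ 0 + 450.0ms (3/4)
2. 450.0ms @ 3/4 + 600.0ms (1)
3. 1050.0ms @ 7/4 + 150.0ms (1/4)
4. 1200.0ms @ 2 + 450.0ms (3/4)
5. 1650.0ms @ 11/4 + 450.0ms (3/4)
6. 2100.0ms @ 7/2 + 300.0ms (1/2)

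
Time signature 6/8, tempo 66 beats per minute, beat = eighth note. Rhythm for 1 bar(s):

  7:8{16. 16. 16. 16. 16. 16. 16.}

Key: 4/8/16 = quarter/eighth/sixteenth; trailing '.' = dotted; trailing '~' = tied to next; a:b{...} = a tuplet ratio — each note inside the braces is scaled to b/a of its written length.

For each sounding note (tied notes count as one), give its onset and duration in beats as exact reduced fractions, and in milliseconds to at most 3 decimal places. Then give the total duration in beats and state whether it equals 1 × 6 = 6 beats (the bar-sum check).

1) 0.0ms=0b +779.221ms=6/7b
2) 779.221ms=6/7b +779.221ms=6/7b
3) 1558.442ms=12/7b +779.221ms=6/7b
4) 2337.662ms=18/7b +779.221ms=6/7b
5) 3116.883ms=24/7b +779.221ms=6/7b
6) 3896.104ms=30/7b +779.221ms=6/7b
7) 4675.325ms=36/7b +779.221ms=6/7b
Σ=6b of 6 (66bpm 6/8) — PASS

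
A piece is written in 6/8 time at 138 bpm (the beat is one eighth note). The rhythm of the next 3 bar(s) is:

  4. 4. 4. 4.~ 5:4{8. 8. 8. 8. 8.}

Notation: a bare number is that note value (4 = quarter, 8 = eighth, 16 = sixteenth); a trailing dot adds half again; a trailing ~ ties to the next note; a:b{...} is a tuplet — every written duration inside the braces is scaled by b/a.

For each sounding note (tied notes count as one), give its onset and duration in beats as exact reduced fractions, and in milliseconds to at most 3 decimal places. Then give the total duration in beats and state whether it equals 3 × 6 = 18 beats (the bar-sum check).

1) 0.0ms=0b +1304.348ms=3b
2) 1304.348ms=3b +1304.348ms=3b
3) 2608.696ms=6b +1304.348ms=3b
4) 3913.043ms=9b +1826.087ms=21/5b
5) 5739.13ms=66/5b +521.739ms=6/5b
6) 6260.87ms=72/5b +521.739ms=6/5b
7) 6782.609ms=78/5b +521.739ms=6/5b
8) 7304.348ms=84/5b +521.739ms=6/5b
Σ=18b of 18 (138bpm 6/8) — PASS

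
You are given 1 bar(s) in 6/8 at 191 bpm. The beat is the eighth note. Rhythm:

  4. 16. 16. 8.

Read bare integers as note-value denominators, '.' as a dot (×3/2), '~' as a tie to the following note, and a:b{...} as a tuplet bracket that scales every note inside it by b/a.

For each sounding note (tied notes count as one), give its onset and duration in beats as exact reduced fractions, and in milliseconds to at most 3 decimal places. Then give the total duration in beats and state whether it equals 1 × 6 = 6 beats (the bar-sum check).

1) 0.0ms=0b +942.408ms=3b
2) 942.408ms=3b +235.602ms=3/4b
3) 1178.01ms=15/4b +235.602ms=3/4b
4) 1413.613ms=9/2b +471.204ms=3/2b
Σ=6b of 6 (191bpm 6/8) — PASS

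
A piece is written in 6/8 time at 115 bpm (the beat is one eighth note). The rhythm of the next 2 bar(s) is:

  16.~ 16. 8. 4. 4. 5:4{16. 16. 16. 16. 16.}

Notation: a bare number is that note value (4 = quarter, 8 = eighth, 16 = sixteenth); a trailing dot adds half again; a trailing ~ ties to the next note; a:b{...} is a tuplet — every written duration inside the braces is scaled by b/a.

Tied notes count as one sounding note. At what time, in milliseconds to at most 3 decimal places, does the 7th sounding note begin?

1. 0.0ms @ 0 + 782.609ms (3/2)
2. 782.609ms @ 3/2 + 782.609ms (3/2)
3. 1565.217ms @ 3 + 1565.217ms (3)
4. 3130.435ms @ 6 + 1565.217ms (3)
5. 4695.652ms @ 9 + 313.043ms (3/5)
6. 5008.696ms @ 48/5 + 313.043ms (3/5)
7. 5321.739ms @ 51/5 + 313.043ms (3/5)
8. 5634.783ms @ 54/5 + 313.043ms (3/5)
9. 5947.826ms @ 57/5 + 313.043ms (3/5)

note 7 onset = 51/5b = 5321.739ms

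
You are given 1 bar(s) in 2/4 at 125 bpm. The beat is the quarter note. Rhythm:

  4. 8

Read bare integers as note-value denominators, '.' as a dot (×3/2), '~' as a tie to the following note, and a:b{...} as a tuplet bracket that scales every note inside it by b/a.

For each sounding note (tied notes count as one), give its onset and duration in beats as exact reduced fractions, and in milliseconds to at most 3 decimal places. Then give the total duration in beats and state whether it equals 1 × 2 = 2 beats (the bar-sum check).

1) 0.0ms=0b +720.0ms=3/2b
2) 720.0ms=3/2b +240.0ms=1/2b
Σ=2b of 2 (125bpm 2/4) — PASS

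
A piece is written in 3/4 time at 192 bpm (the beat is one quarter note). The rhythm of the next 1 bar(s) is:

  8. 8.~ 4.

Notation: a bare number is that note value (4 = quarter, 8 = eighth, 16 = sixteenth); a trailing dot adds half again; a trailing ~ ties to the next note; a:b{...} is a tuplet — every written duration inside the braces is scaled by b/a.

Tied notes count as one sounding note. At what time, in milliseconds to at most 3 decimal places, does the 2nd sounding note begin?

1. 0.0ms @ 0 + 234.375ms (3/4)
2. 234.375ms @ 3/4 + 703.125ms (9/4)

note 2 onset = 3/4b = 234.375ms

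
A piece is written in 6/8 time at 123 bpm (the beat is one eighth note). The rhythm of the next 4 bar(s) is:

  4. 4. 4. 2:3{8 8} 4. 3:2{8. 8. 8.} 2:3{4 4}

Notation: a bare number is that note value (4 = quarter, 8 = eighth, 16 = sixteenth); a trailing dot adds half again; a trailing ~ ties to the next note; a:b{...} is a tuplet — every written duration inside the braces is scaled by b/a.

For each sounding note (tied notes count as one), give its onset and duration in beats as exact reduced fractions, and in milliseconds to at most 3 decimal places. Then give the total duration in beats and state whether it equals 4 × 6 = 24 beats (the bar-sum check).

1) 0.0ms=0b +1463.415ms=3b
2) 1463.415ms=3b +1463.415ms=3b
3) 2926.829ms=6b +1463.415ms=3b
4) 4390.244ms=9b +731.707ms=3/2b
5) 5121.951ms=21/2b +731.707ms=3/2b
6) 5853.659ms=12b +1463.415ms=3b
7) 7317.073ms=15b +487.805ms=1b
8) 7804.878ms=16b +487.805ms=1b
9) 8292.683ms=17b +487.805ms=1b
10) 8780.488ms=18b +1463.415ms=3b
11) 10243.902ms=21b +1463.415ms=3b
Σ=24b of 24 (123bpm 6/8) — PASS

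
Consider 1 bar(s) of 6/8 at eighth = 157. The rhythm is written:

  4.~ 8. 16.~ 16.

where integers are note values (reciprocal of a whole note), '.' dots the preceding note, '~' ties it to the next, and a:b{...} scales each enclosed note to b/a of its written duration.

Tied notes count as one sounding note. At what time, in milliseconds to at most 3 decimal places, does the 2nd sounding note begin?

1. 0.0ms @ 0 + 1719.745ms (9/2)
2. 1719.745ms @ 9/2 + 573.248ms (3/2)

note 2 onset = 9/2b = 1719.745ms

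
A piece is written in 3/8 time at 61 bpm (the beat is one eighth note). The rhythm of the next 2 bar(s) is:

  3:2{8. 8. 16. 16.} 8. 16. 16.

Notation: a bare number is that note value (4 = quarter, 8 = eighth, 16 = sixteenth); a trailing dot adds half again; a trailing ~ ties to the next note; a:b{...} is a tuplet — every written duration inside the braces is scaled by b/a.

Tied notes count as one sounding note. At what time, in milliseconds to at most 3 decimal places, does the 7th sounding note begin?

note 7 onset = 21/4b = 5163.934ms

1. 0.0ms @ 0 + 983.607ms (1)
2. 983.607ms @ 1 + 983.607ms (1)
3. 1967.213ms @ 2 + 491.803ms (1/2)
4. 2459.016ms @ 5/2 + 491.803ms (1/2)
5. 2950.82ms @ 3 + 1475.41ms (3/2)
6. 4426.23ms @ 9/2 + 737.705ms (3/4)
7. 5163.934ms @ 21/4 + 737.705ms (3/4)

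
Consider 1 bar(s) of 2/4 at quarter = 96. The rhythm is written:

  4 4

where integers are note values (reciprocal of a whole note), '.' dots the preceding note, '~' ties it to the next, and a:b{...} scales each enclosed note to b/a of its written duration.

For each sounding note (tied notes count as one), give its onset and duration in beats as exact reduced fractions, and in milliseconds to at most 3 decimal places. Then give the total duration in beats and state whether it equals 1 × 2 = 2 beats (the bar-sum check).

1) 0.0ms=0b +625.0ms=1b
2) 625.0ms=1b +625.0ms=1b
Σ=2b of 2 (96bpm 2/4) — PASS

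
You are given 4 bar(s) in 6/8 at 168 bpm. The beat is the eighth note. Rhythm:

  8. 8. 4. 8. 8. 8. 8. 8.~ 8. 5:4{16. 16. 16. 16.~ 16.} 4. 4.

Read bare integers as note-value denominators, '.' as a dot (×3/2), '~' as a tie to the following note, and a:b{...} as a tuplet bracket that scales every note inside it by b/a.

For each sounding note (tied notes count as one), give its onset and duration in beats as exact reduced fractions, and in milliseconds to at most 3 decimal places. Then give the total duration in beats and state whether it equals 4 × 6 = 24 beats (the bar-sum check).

1) 0.0ms=0b +535.714ms=3/2b
2) 535.714ms=3/2b +535.714ms=3/2b
3) 1071.429ms=3b +1071.429ms=3b
4) 2142.857ms=6b +535.714ms=3/2b
5) 2678.571ms=15/2b +535.714ms=3/2b
6) 3214.286ms=9b +535.714ms=3/2b
7) 3750.0ms=21/2b +535.714ms=3/2b
8) 4285.714ms=12b +1071.429ms=3b
9) 5357.143ms=15b +214.286ms=3/5b
10) 5571.429ms=78/5b +214.286ms=3/5b
11) 5785.714ms=81/5b +214.286ms=3/5b
12) 6000.0ms=84/5b +428.571ms=6/5b
13) 6428.571ms=18b +1071.429ms=3b
14) 7500.0ms=21b +1071.429ms=3b
Σ=24b of 24 (168bpm 6/8) — PASS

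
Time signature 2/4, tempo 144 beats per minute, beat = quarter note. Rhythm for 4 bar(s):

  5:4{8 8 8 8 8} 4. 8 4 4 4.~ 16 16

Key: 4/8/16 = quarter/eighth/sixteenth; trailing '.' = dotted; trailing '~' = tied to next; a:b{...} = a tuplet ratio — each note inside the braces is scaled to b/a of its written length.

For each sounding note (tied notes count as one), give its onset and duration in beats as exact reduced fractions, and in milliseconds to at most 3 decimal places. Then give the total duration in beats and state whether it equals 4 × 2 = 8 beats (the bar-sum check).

1) 0.0ms=0b +166.667ms=2/5b
2) 166.667ms=2/5b +166.667ms=2/5b
3) 333.333ms=4/5b +166.667ms=2/5b
4) 500.0ms=6/5b +166.667ms=2/5b
5) 666.667ms=8/5b +166.667ms=2/5b
6) 833.333ms=2b +625.0ms=3/2b
7) 1458.333ms=7/2b +208.333ms=1/2b
8) 1666.667ms=4b +416.667ms=1b
9) 2083.333ms=5b +416.667ms=1b
10) 2500.0ms=6b +729.167ms=7/4b
11) 3229.167ms=31/4b +104.167ms=1/4b
Σ=8b of 8 (144bpm 2/4) — PASS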